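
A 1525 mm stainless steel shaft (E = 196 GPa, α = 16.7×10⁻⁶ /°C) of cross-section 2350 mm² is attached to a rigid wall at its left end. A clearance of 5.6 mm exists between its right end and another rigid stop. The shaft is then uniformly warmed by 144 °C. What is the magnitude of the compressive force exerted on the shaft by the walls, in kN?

P ≈ 0 kN

Unrestrained expansion: δ_free = αΔT L = 16.7×10⁻⁶ × 144 × 1525 = 3.667 mm.
Since δ_free = 3.67 mm is less than the 5.6 mm gap, the shaft never touches the wall. No axial force develops.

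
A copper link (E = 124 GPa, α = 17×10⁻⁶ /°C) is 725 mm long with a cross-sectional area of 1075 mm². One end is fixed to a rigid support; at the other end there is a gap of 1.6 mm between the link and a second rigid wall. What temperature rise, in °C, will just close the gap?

Contact occurs when the free expansion equals the gap: αΔT L = 1.6 mm.
ΔT = 1.6 / (17×10⁻⁶ × 725) = 129.8 °C.

ΔT ≈ 130 °C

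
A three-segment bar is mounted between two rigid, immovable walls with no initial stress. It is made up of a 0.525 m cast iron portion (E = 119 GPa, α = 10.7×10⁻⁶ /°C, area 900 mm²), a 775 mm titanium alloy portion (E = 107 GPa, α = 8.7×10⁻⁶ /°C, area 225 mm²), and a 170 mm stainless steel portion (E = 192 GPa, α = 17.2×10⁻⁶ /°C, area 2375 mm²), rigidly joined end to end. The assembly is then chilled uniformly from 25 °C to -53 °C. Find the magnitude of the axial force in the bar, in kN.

With the walls removed the bar would change length by δ_free = Σ αᵢΔT Lᵢ = 10.7×10⁻⁶×78×525 + 8.7×10⁻⁶×78×775 + 17.2×10⁻⁶×78×170 = 1.192 mm.
Since the ends are fixed, an axial force P builds up, equal in every segment, with P · Σ Lᵢ/(AᵢEᵢ) = δ_free.
Σ Lᵢ/(AᵢEᵢ) = 525/(900×119×10³) + 775/(225×107×10³) + 170/(2375×192×10³) = 3.747×10⁻⁵ mm/N.
Hence P = δ_free / Σ(L/AE) = 1.192/3.747×10⁻⁵ = 31.82 kN (tensile).

P ≈ 31.8 kN (tensile)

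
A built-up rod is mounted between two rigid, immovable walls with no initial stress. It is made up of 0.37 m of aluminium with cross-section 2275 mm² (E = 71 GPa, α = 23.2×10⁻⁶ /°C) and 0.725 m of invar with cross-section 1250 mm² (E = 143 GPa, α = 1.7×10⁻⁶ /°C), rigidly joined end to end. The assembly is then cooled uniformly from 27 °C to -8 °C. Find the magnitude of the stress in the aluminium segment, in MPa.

If the supports were absent, the total length change would be Σ αᵢΔT Lᵢ = 23.2×10⁻⁶×35×370 + 1.7×10⁻⁶×35×725 = 0.3436 mm.
Since the ends are fixed, an axial force P builds up, equal in every segment, with P · Σ Lᵢ/(AᵢEᵢ) = δ_free.
The series flexibility is Σ Lᵢ/(AᵢEᵢ) = 370/(2275×71×10³) + 725/(1250×143×10³) = 6.347×10⁻⁶ mm/N.
P = 0.3436 / 6.347×10⁻⁶ = 54140 N = 54.14 kN, tensile.
σ_{aluminium} = P / A = 54140 / 2275 = 23.8 MPa.

σ ≈ 23.8 MPa (tensile)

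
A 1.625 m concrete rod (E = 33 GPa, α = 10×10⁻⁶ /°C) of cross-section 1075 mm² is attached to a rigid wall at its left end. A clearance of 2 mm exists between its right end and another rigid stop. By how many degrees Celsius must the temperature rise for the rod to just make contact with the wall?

Contact occurs when the free expansion equals the gap: αΔT L = 2 mm.
ΔT = 2 / (10×10⁻⁶ × 1625) = 123.1 °C.

ΔT ≈ 123 °C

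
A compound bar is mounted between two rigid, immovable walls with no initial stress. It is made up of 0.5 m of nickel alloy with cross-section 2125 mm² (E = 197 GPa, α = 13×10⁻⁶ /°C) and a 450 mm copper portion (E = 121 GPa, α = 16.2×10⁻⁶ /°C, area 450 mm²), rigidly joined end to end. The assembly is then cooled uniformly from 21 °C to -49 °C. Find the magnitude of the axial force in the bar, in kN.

P ≈ 102 kN (tensile)

With the walls removed the bar would change length by δ_free = Σ αᵢΔT Lᵢ = 13×10⁻⁶×70×500 + 16.2×10⁻⁶×70×450 = 0.9653 mm.
The walls prevent any net length change, so an axial force P (same in every segment) develops. Compatibility: P · Σ Lᵢ/(AᵢEᵢ) = δ_free.
Σ Lᵢ/(AᵢEᵢ) = 500/(2125×197×10³) + 450/(450×121×10³) = 9.459×10⁻⁶ mm/N.
So P = 0.9653 / 9.459×10⁻⁶ = 102.1 kN, tensile.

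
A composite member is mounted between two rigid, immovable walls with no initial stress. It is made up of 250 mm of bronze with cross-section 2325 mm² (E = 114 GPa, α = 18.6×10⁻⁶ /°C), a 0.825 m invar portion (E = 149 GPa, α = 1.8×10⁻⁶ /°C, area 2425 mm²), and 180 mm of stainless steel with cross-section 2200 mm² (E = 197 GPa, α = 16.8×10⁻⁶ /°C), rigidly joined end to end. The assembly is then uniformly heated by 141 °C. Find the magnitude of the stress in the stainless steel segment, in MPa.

σ ≈ 161 MPa (compressive)

Free thermal expansion of the whole bar: Σ αᵢΔT Lᵢ = 18.6×10⁻⁶×141×250 + 1.8×10⁻⁶×141×825 + 16.8×10⁻⁶×141×180 = 1.291 mm.
The rigid supports impose zero overall length change; the single axial force P common to all segments must satisfy P Σ Lᵢ/(AᵢEᵢ) = δ_free.
Σ Lᵢ/(AᵢEᵢ) = 250/(2325×114×10³) + 825/(2425×149×10³) + 180/(2200×197×10³) = 3.642×10⁻⁶ mm/N.
P = 1.291 / 3.642×10⁻⁶ = 354600 N = 354.6 kN, compressive.
σ_{stainless steel} = P / A = 354600 / 2200 = 161.2 MPa.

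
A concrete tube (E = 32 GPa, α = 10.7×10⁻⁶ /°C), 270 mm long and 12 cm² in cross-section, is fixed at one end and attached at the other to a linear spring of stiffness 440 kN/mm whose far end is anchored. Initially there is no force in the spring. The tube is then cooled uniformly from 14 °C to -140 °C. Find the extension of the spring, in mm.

The unrestrained thermal change is αΔT L = 10.7×10⁻⁶ × 154 × 270 = 0.4449 mm.
Let P be the tensile force in the spring. The tube extends elastically by PL/(AE) and the spring stretches by P/k; together these equal δ_free.
So P = δ_free / [L/(AE) + 1/k] = 0.4449 / [ 270/(1200×32×10³) + 1/(440×10³) ].
P = 0.4449 / 9.304×10⁻⁶ = 47820 N.
Spring extension = P/k = 47820/(440×10³) = 0.1087 mm.

δ ≈ 0.109 mm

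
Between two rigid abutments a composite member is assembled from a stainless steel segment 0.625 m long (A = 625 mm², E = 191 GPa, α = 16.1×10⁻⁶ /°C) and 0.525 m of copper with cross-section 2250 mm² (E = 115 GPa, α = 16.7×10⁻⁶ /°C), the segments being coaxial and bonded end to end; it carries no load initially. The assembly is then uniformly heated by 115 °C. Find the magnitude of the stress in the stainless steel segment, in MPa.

σ ≈ 477 MPa (compressive)

Free thermal expansion of the whole bar: Σ αᵢΔT Lᵢ = 16.1×10⁻⁶×115×625 + 16.7×10⁻⁶×115×525 = 2.165 mm.
Since the ends are fixed, an axial force P builds up, equal in every segment, with P · Σ Lᵢ/(AᵢEᵢ) = δ_free.
The series flexibility is Σ Lᵢ/(AᵢEᵢ) = 625/(625×191×10³) + 525/(2250×115×10³) = 7.265×10⁻⁶ mm/N.
Hence P = δ_free / Σ(L/AE) = 2.165/7.265×10⁻⁶ = 298.1 kN (compressive).
σ_{stainless steel} = P / A = 298100 / 625 = 476.9 MPa.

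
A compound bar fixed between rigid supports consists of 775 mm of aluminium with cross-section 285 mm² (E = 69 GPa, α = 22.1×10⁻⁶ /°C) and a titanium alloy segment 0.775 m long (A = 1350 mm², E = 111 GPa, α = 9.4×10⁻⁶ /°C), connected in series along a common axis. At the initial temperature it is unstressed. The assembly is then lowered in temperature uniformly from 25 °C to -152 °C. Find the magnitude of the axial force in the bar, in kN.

P ≈ 96.9 kN (tensile)

If the supports were absent, the total length change would be Σ αᵢΔT Lᵢ = 22.1×10⁻⁶×177×775 + 9.4×10⁻⁶×177×775 = 4.321 mm.
Since the ends are fixed, an axial force P builds up, equal in every segment, with P · Σ Lᵢ/(AᵢEᵢ) = δ_free.
The series flexibility is Σ Lᵢ/(AᵢEᵢ) = 775/(285×69×10³) + 775/(1350×111×10³) = 4.458×10⁻⁵ mm/N.
So P = 4.321 / 4.458×10⁻⁵ = 96.92 kN, tensile.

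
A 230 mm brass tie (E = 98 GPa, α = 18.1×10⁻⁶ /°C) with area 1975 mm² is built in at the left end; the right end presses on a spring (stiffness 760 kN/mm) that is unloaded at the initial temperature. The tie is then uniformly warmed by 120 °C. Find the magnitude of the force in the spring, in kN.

Free thermal expansion: δ_free = αΔT L = 18.1×10⁻⁶ × 120 × 230 = 0.4996 mm.
With a force P in the spring, the elastic change of the tie is PL/(AE) and that of the spring is P/k; compatibility requires their sum to equal δ_free.
P [ L/(AE) + 1/k ] = δ_free → P [ 230/(1975×98×10³) + 1/(760×10³) ] = 0.4996.
P = 0.4996 / 2.504×10⁻⁶ = 199500 N.

P ≈ 199 kN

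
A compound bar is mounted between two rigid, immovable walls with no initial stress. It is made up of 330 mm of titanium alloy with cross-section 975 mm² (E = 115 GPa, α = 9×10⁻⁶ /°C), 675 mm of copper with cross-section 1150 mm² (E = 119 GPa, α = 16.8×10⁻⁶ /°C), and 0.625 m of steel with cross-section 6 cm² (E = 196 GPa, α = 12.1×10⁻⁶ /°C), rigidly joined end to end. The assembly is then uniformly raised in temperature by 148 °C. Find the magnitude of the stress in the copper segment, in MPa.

With the walls removed the bar would change length by δ_free = Σ αᵢΔT Lᵢ = 9×10⁻⁶×148×330 + 16.8×10⁻⁶×148×675 + 12.1×10⁻⁶×148×625 = 3.237 mm.
The walls prevent any net length change, so an axial force P (same in every segment) develops. Compatibility: P · Σ Lᵢ/(AᵢEᵢ) = δ_free.
Σ Lᵢ/(AᵢEᵢ) = 330/(975×115×10³) + 675/(1150×119×10³) + 625/(600×196×10³) = 1.319×10⁻⁵ mm/N.
So P = 3.237 / 1.319×10⁻⁵ = 245.4 kN, compressive.
σ_{copper} = P / A = 245400 / 1150 = 213.4 MPa.

σ ≈ 213 MPa (compressive)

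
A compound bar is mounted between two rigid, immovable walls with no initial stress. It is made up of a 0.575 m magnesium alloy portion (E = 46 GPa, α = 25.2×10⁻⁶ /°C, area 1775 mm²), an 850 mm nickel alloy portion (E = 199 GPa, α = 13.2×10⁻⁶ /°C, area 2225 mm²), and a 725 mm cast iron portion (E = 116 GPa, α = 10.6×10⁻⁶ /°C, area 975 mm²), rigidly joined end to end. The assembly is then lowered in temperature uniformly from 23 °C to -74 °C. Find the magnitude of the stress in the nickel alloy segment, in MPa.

If the supports were absent, the total length change would be Σ αᵢΔT Lᵢ = 25.2×10⁻⁶×97×575 + 13.2×10⁻⁶×97×850 + 10.6×10⁻⁶×97×725 = 3.239 mm.
The walls prevent any net length change, so an axial force P (same in every segment) develops. Compatibility: P · Σ Lᵢ/(AᵢEᵢ) = δ_free.
The series flexibility is Σ Lᵢ/(AᵢEᵢ) = 575/(1775×46×10³) + 850/(2225×199×10³) + 725/(975×116×10³) = 1.537×10⁻⁵ mm/N.
Hence P = δ_free / Σ(L/AE) = 3.239/1.537×10⁻⁵ = 210.7 kN (tensile).
σ_{nickel alloy} = P / A = 210700 / 2225 = 94.71 MPa.

σ ≈ 94.7 MPa (tensile)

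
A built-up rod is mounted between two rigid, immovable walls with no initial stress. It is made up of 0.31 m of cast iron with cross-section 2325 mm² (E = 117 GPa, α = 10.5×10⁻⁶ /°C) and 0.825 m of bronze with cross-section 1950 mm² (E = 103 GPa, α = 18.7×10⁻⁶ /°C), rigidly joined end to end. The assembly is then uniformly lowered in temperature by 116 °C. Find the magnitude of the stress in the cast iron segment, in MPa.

σ ≈ 178 MPa (tensile)

Free thermal contraction of the whole bar: Σ αᵢΔT Lᵢ = 10.5×10⁻⁶×116×310 + 18.7×10⁻⁶×116×825 = 2.167 mm.
Since the ends are fixed, an axial force P builds up, equal in every segment, with P · Σ Lᵢ/(AᵢEᵢ) = δ_free.
Σ Lᵢ/(AᵢEᵢ) = 310/(2325×117×10³) + 825/(1950×103×10³) = 5.247×10⁻⁶ mm/N.
P = 2.167 / 5.247×10⁻⁶ = 413000 N = 413 kN, tensile.
σ_{cast iron} = P / A = 413000 / 2325 = 177.6 MPa.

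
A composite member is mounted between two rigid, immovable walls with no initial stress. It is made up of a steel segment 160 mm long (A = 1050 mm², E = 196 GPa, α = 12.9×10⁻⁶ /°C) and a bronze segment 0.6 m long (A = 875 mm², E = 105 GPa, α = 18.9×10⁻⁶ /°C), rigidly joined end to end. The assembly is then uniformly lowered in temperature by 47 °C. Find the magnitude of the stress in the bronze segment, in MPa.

σ ≈ 98.5 MPa (tensile)

If the supports were absent, the total length change would be Σ αᵢΔT Lᵢ = 12.9×10⁻⁶×47×160 + 18.9×10⁻⁶×47×600 = 0.63 mm.
The rigid supports impose zero overall length change; the single axial force P common to all segments must satisfy P Σ Lᵢ/(AᵢEᵢ) = δ_free.
The series flexibility is Σ Lᵢ/(AᵢEᵢ) = 160/(1050×196×10³) + 600/(875×105×10³) = 7.308×10⁻⁶ mm/N.
P = 0.63 / 7.308×10⁻⁶ = 86200 N = 86.2 kN, tensile.
σ_{bronze} = P / A = 86200 / 875 = 98.52 MPa.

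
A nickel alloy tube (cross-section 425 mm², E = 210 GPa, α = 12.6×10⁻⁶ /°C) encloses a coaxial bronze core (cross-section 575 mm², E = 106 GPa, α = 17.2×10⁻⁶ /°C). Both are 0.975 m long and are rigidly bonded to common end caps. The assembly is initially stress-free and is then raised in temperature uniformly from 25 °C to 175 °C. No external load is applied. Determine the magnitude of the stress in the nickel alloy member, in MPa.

Both members must finish at the same length. With the larger α, the bronze tends to over-expand; the plates restrain it, putting the bronze in compression and the nickel alloy in tension. With no external load the two internal forces are equal and opposite, magnitude P.
Setting the final lengths equal and cancelling L: (α₁ − α₂)ΔT = P/(A₁E₁) + P/(A₂E₂).
|α₁ − α₂|·ΔT = 4.6×10⁻⁶ × 150 = 0.00069.
1/(A₁E₁) + 1/(A₂E₂) = 1/(425×210×10³) + 1/(575×106×10³) = 2.761×10⁻⁸ N⁻¹.
So P = 0.00069 / 2.761×10⁻⁸ = 24.99 kN.
σ_{nickel alloy} = P/A₁ = 24990/425 = 58.8 MPa, tensile.

σ ≈ 58.8 MPa (tensile)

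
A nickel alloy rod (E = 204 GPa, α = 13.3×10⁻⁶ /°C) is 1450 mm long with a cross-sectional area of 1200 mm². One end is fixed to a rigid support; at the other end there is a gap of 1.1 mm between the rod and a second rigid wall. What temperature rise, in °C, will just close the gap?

ΔT ≈ 57 °C

The gap closes when αΔT L = 1.1 mm, since the rod is still unstressed at that instant.
ΔT = 1.1 / (13.3×10⁻⁶ × 1450) = 57.04 °C.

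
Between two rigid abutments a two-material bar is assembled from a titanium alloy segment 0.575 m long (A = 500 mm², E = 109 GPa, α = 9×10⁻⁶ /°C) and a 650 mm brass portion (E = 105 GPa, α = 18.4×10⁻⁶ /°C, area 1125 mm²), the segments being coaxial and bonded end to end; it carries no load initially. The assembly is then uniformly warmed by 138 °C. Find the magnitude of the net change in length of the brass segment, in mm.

|ΔL| ≈ 0.84 mm

If the supports were absent, the total length change would be Σ αᵢΔT Lᵢ = 9×10⁻⁶×138×575 + 18.4×10⁻⁶×138×650 = 2.365 mm.
The walls prevent any net length change, so an axial force P (same in every segment) develops. Compatibility: P · Σ Lᵢ/(AᵢEᵢ) = δ_free.
Σ Lᵢ/(AᵢEᵢ) = 575/(500×109×10³) + 650/(1125×105×10³) = 1.605×10⁻⁵ mm/N.
So P = 2.365 / 1.605×10⁻⁵ = 147.3 kN, compressive.
For the brass segment, free thermal change = 18.4×10⁻⁶×138×650 = 1.65 mm and elastic change from P = 147300×650/(1125×105×10³) = 0.8105 mm; these oppose, so the net change is 0.84 mm (segment lengthens).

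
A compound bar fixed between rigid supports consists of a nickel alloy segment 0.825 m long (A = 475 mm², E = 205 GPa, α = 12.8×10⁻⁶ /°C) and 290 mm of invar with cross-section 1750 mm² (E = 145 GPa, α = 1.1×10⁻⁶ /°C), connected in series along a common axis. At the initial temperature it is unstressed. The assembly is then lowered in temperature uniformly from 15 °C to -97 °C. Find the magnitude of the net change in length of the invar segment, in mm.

|ΔL| ≈ 0.109 mm

If the supports were absent, the total length change would be Σ αᵢΔT Lᵢ = 12.8×10⁻⁶×112×825 + 1.1×10⁻⁶×112×290 = 1.218 mm.
Since the ends are fixed, an axial force P builds up, equal in every segment, with P · Σ Lᵢ/(AᵢEᵢ) = δ_free.
The series flexibility is Σ Lᵢ/(AᵢEᵢ) = 825/(475×205×10³) + 290/(1750×145×10³) = 9.615×10⁻⁶ mm/N.
So P = 1.218 / 9.615×10⁻⁶ = 126.7 kN, tensile.
For the invar segment, free thermal change = 1.1×10⁻⁶×112×290 = 0.03573 mm and elastic change from P = 126700×290/(1750×145×10³) = 0.1448 mm; these oppose, so the net change is 0.109 mm (segment lengthens).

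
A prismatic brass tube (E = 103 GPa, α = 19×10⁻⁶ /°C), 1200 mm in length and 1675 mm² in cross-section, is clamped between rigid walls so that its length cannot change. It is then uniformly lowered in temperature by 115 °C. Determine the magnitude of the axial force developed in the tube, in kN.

Full restraint means ε = 0, so the stress is σ = EαΔT = 103×10³ × 19×10⁻⁶ × 115 = 225.1 MPa.
Then P = σA = 225.1 × 1675 mm² = 377 kN, tensile.

P ≈ 377 kN (tensile)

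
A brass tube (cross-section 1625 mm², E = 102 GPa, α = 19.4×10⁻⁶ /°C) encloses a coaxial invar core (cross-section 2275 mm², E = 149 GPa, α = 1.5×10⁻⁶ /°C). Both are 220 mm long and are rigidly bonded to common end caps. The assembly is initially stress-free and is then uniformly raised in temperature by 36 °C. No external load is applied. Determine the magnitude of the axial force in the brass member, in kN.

P ≈ 71.7 kN (compressive in the brass)

The brass has the larger α, so on heating it would change length more than the invar if both were free. The rigid plates force a common final length, so the brass is put into compression and the invar into tension, with equal and opposite forces P (no external load).
Setting the final lengths equal and cancelling L: (α₁ − α₂)ΔT = P/(A₁E₁) + P/(A₂E₂).
|α₁ − α₂|·ΔT = 17.9×10⁻⁶ × 36 = 0.0006444.
1/(A₁E₁) + 1/(A₂E₂) = 1/(1625×102×10³) + 1/(2275×149×10³) = 8.983×10⁻⁹ N⁻¹.
P = 0.0006444 / 8.983×10⁻⁹ = 71730 N = 71.73 kN.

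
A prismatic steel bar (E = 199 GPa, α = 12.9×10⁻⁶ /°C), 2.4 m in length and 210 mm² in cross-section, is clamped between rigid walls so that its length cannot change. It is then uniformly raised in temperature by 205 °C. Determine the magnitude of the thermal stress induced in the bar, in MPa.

The supports are rigid, so the total axial strain is zero. The restrained thermal strain is ε = αΔT = 12.9×10⁻⁶ × 205 = 2644.5×10⁻⁶.
Hence σ = E·αΔT = 199×10³ × 2644.5×10⁻⁶ = 526.3 MPa, compressive.

σ ≈ 526 MPa (compressive)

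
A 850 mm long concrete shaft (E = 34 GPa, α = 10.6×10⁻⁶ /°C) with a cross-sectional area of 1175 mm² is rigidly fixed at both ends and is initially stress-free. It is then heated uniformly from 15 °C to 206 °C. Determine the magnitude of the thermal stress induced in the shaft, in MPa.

With length fixed, the mechanical strain must cancel the thermal strain αΔT = 10.6×10⁻⁶ × 191 = 2024.6×10⁻⁶.
The stress required to suppress this strain is σ = Eε = 34×10³ × 2024.6×10⁻⁶ = 68.84 MPa, compressive since the shaft is trying to expand.

σ ≈ 68.8 MPa (compressive)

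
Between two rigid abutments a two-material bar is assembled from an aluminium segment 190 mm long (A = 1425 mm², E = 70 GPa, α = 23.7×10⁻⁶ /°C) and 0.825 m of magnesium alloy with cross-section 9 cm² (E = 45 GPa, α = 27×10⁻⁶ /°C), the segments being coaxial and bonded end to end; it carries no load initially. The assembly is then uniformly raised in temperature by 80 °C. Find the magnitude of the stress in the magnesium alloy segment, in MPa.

σ ≈ 107 MPa (compressive)

Free thermal expansion of the whole bar: Σ αᵢΔT Lᵢ = 23.7×10⁻⁶×80×190 + 27×10⁻⁶×80×825 = 2.142 mm.
The rigid supports impose zero overall length change; the single axial force P common to all segments must satisfy P Σ Lᵢ/(AᵢEᵢ) = δ_free.
The series flexibility is Σ Lᵢ/(AᵢEᵢ) = 190/(1425×70×10³) + 825/(900×45×10³) = 2.228×10⁻⁵ mm/N.
P = 2.142 / 2.228×10⁻⁵ = 96170 N = 96.17 kN, compressive.
σ_{magnesium alloy} = P / A = 96170 / 900 = 106.9 MPa.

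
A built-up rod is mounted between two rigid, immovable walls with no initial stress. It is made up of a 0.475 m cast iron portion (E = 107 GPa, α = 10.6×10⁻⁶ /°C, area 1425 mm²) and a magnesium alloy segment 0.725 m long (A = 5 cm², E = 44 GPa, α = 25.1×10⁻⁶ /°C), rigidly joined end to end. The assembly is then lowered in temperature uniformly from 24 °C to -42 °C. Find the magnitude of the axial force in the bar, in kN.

With the walls removed the bar would change length by δ_free = Σ αᵢΔT Lᵢ = 10.6×10⁻⁶×66×475 + 25.1×10⁻⁶×66×725 = 1.533 mm.
The rigid supports impose zero overall length change; the single axial force P common to all segments must satisfy P Σ Lᵢ/(AᵢEᵢ) = δ_free.
The series flexibility is Σ Lᵢ/(AᵢEᵢ) = 475/(1425×107×10³) + 725/(500×44×10³) = 3.607×10⁻⁵ mm/N.
Hence P = δ_free / Σ(L/AE) = 1.533/3.607×10⁻⁵ = 42.51 kN (tensile).

P ≈ 42.5 kN (tensile)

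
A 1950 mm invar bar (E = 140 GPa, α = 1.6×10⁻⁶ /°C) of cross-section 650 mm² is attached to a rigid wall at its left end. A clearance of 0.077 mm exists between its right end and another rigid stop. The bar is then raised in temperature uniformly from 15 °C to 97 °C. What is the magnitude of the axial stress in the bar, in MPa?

If the wall were absent the bar would grow by αΔT L = 1.6×10⁻⁶ × 82 × 1950 = 0.2558 mm.
The gap closes (δ_free > 0.077 mm) and the wall then resists a further 0.2558 − 0.077 = 0.1788 mm of expansion.
So σ = E(δ_free − g)/L = 140×10³ × 0.1788/1950 = 12.84 MPa.

σ ≈ 12.8 MPa (compressive)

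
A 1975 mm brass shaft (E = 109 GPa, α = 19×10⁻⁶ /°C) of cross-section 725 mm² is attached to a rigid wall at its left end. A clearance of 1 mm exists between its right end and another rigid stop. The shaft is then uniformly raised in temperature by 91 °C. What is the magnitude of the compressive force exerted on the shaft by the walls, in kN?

If the wall were absent the shaft would grow by αΔT L = 19×10⁻⁶ × 91 × 1975 = 3.415 mm.
This exceeds the 1 mm gap, so the wall pushes back. The portion of expansion that must be recovered elastically is δ_free − gap = 3.415 − 1 = 2.415 mm.
So σ = E(δ_free − g)/L = 109×10³ × 2.415/1975 = 133.3 MPa.
Force on the wall = σA = 133.3 × 725 mm² = 96.62 kN.

P ≈ 96.6 kN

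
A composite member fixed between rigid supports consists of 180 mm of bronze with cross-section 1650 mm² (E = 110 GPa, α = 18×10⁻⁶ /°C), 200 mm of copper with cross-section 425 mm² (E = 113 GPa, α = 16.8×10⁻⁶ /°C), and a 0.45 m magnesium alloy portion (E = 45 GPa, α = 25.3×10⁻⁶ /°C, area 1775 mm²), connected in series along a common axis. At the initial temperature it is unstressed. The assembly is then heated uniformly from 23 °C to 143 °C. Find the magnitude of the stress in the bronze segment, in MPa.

σ ≈ 121 MPa (compressive)

With the walls removed the bar would change length by δ_free = Σ αᵢΔT Lᵢ = 18×10⁻⁶×120×180 + 16.8×10⁻⁶×120×200 + 25.3×10⁻⁶×120×450 = 2.158 mm.
The rigid supports impose zero overall length change; the single axial force P common to all segments must satisfy P Σ Lᵢ/(AᵢEᵢ) = δ_free.
Σ Lᵢ/(AᵢEᵢ) = 180/(1650×110×10³) + 200/(425×113×10³) + 450/(1775×45×10³) = 1.079×10⁻⁵ mm/N.
Hence P = δ_free / Σ(L/AE) = 2.158/1.079×10⁻⁵ = 200 kN (compressive).
σ_{bronze} = P / A = 200000 / 1650 = 121.2 MPa.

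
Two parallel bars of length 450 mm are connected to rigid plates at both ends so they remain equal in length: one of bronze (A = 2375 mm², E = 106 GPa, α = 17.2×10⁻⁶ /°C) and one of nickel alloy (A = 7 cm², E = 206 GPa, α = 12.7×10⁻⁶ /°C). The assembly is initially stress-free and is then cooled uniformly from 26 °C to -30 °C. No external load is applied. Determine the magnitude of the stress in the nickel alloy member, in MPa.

Both members must finish at the same length. With the larger α, the bronze tends to over-contract; the plates restrain it, putting the bronze in tension and the nickel alloy in compression. With no external load the two internal forces are equal and opposite, magnitude P.
Equating the net (thermal + elastic) strains gives |α₁ − α₂|·ΔT = P·[1/(A₁E₁) + 1/(A₂E₂)].
|α₁ − α₂|·ΔT = 4.5×10⁻⁶ × 56 = 0.000252.
1/(A₁E₁) + 1/(A₂E₂) = 1/(2375×106×10³) + 1/(700×206×10³) = 1.091×10⁻⁸ N⁻¹.
P = 0.000252 / 1.091×10⁻⁸ = 23100 N = 23.1 kN.
σ_{nickel alloy} = P/A₂ = 23100/700 = 33.01 MPa, compressive.

σ ≈ 33 MPa (compressive)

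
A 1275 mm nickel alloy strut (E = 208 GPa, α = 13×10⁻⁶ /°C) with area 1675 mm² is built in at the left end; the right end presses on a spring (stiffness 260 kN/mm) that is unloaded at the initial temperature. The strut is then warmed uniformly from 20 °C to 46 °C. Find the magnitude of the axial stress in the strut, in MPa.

Free thermal expansion: δ_free = αΔT L = 13×10⁻⁶ × 26 × 1275 = 0.4309 mm.
With a force P in the spring, the elastic change of the strut is PL/(AE) and that of the spring is P/k; compatibility requires their sum to equal δ_free.
P [ L/(AE) + 1/k ] = δ_free → P [ 1275/(1675×208×10³) + 1/(260×10³) ] = 0.4309.
P = 0.4309 / 7.506×10⁻⁶ = 57420 N.
σ = P/A = 57420/1675 = 34.28 MPa.

σ ≈ 34.3 MPa (compressive)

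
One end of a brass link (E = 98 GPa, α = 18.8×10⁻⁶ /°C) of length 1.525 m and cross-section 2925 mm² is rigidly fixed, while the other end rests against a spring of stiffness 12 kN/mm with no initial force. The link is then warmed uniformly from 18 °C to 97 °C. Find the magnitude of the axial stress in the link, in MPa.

If the spring were absent the link would lengthen by αΔT L = 18.8×10⁻⁶ × 79 × 1525 = 2.265 mm.
Let P be the compressive force at the spring. The link shortens elastically by PL/(AE) and the spring compresses by P/k; together these equal δ_free.
P [ L/(AE) + 1/k ] = δ_free → P [ 1525/(2925×98×10³) + 1/(12×10³) ] = 2.265.
P = 2.265 / 8.865×10⁻⁵ = 25550 N.
σ = P/A = 25550/2925 = 8.734 MPa.

σ ≈ 8.73 MPa (compressive)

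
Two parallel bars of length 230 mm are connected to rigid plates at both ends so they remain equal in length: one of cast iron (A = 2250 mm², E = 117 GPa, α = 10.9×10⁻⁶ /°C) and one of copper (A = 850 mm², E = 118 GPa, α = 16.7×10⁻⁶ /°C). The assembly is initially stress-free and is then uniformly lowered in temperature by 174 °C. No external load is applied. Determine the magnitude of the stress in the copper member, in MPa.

Both members must finish at the same length. With the larger α, the copper tends to over-contract; the plates restrain it, putting the copper in tension and the cast iron in compression. With no external load the two internal forces are equal and opposite, magnitude P.
Compatibility of the two members (thermal + elastic change equal): (α₁ − α₂)ΔT = P·[1/(A₁E₁) + 1/(A₂E₂)].
|α₁ − α₂|·ΔT = 5.8×10⁻⁶ × 174 = 0.001009.
1/(A₁E₁) + 1/(A₂E₂) = 1/(2250×117×10³) + 1/(850×118×10³) = 1.377×10⁻⁸ N⁻¹.
P = 0.001009 / 1.377×10⁻⁸ = 73300 N = 73.3 kN.
σ_{copper} = P/A₂ = 73300/850 = 86.23 MPa, tensile.

σ ≈ 86.2 MPa (tensile)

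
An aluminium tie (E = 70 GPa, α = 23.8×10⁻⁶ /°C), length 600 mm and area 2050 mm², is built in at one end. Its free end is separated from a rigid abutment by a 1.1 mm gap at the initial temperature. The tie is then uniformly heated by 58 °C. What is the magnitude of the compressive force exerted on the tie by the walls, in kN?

P ≈ 0 kN

Free thermal elongation = αΔT L = 23.8×10⁻⁶ × 58 × 600 = 0.8282 mm.
Since δ_free = 0.828 mm is less than the 1.1 mm gap, the tie never touches the wall. No axial force develops.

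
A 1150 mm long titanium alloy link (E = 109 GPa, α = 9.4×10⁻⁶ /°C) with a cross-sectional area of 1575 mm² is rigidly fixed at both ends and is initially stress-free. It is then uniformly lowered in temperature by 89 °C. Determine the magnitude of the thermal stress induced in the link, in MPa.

The supports are rigid, so the total axial strain is zero. The restrained thermal strain is ε = αΔT = 9.4×10⁻⁶ × 89 = 836.6×10⁻⁶.
The stress required to suppress this strain is σ = Eε = 109×10³ × 836.6×10⁻⁶ = 91.19 MPa, tensile since the link is trying to contract.

σ ≈ 91.2 MPa (tensile)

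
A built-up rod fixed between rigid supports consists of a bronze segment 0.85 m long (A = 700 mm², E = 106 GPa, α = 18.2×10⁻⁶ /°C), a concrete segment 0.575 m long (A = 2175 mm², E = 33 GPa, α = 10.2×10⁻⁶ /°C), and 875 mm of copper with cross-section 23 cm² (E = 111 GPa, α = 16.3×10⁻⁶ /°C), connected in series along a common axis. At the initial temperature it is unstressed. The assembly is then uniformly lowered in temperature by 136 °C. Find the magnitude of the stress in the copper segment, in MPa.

σ ≈ 91.9 MPa (tensile)

With the walls removed the bar would change length by δ_free = Σ αᵢΔT Lᵢ = 18.2×10⁻⁶×136×850 + 10.2×10⁻⁶×136×575 + 16.3×10⁻⁶×136×875 = 4.841 mm.
The rigid supports impose zero overall length change; the single axial force P common to all segments must satisfy P Σ Lᵢ/(AᵢEᵢ) = δ_free.
Σ Lᵢ/(AᵢEᵢ) = 850/(700×106×10³) + 575/(2175×33×10³) + 875/(2300×111×10³) = 2.289×10⁻⁵ mm/N.
So P = 4.841 / 2.289×10⁻⁵ = 211.5 kN, tensile.
σ_{copper} = P / A = 211500 / 2300 = 91.94 MPa.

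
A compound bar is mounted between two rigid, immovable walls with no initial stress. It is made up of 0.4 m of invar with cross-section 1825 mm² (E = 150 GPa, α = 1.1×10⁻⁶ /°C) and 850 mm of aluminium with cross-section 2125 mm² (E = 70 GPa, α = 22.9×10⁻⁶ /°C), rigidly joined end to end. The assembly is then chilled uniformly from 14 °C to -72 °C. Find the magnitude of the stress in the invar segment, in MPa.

If the supports were absent, the total length change would be Σ αᵢΔT Lᵢ = 1.1×10⁻⁶×86×400 + 22.9×10⁻⁶×86×850 = 1.712 mm.
The rigid supports impose zero overall length change; the single axial force P common to all segments must satisfy P Σ Lᵢ/(AᵢEᵢ) = δ_free.
The series flexibility is Σ Lᵢ/(AᵢEᵢ) = 400/(1825×150×10³) + 850/(2125×70×10³) = 7.175×10⁻⁶ mm/N.
So P = 1.712 / 7.175×10⁻⁶ = 238.6 kN, tensile.
σ_{invar} = P / A = 238600 / 1825 = 130.7 MPa.

σ ≈ 131 MPa (tensile)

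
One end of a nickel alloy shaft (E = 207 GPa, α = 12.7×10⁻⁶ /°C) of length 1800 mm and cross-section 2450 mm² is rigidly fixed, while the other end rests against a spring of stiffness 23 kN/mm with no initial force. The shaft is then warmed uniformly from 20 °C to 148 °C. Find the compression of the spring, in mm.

δ ≈ 2.71 mm

The unrestrained thermal change is αΔT L = 12.7×10⁻⁶ × 128 × 1800 = 2.926 mm.
Let P be the compressive force at the spring. The shaft shortens elastically by PL/(AE) and the spring compresses by P/k; together these equal δ_free.
So P = δ_free / [L/(AE) + 1/k] = 2.926 / [ 1800/(2450×207×10³) + 1/(23×10³) ].
P = 2.926 / 4.703×10⁻⁵ = 62220 N.
Spring compression = P/k = 62220/(23×10³) = 2.705 mm.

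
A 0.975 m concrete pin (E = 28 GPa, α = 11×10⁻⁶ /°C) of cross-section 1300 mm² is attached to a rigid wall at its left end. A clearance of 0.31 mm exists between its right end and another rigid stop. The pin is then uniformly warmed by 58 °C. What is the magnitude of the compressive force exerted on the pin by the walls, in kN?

Unrestrained expansion: δ_free = αΔT L = 11×10⁻⁶ × 58 × 975 = 0.622 mm.
After closing the 0.31 mm clearance, 0.622 − 0.31 = 0.312 mm of expansion remains to be suppressed by the wall.
That suppressed elongation corresponds to σ = E·Δ/L = 28×10³ × 0.312/975 = 8.961 MPa.
Force on the wall = σA = 8.961 × 1300 mm² = 11.65 kN.

P ≈ 11.6 kN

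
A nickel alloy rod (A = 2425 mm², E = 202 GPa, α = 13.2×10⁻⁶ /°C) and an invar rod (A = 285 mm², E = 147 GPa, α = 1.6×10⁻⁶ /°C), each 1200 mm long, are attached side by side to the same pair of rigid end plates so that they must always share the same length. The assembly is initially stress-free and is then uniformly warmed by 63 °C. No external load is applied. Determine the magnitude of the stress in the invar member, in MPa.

σ ≈ 99 MPa (tensile)

Both members must finish at the same length. With the larger α, the nickel alloy tends to over-expand; the plates restrain it, putting the nickel alloy in compression and the invar in tension. With no external load the two internal forces are equal and opposite, magnitude P.
Setting the final lengths equal and cancelling L: (α₁ − α₂)ΔT = P/(A₁E₁) + P/(A₂E₂).
|α₁ − α₂|·ΔT = 11.6×10⁻⁶ × 63 = 0.0007308.
1/(A₁E₁) + 1/(A₂E₂) = 1/(2425×202×10³) + 1/(285×147×10³) = 2.591×10⁻⁸ N⁻¹.
P = 0.0007308 / 2.591×10⁻⁸ = 28200 N = 28.2 kN.
σ_{invar} = P/A₂ = 28200/285 = 98.96 MPa, tensile.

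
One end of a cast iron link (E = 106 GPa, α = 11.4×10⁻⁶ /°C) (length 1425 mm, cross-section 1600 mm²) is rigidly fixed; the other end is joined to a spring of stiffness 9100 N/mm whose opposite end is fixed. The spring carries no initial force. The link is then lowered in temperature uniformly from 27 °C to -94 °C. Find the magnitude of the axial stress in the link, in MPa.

σ ≈ 10.4 MPa (tensile)

If the spring were absent the link would shorten by αΔT L = 11.4×10⁻⁶ × 121 × 1425 = 1.966 mm.
With a force P in the spring, the elastic change of the link is PL/(AE) and that of the spring is P/k; compatibility requires their sum to equal δ_free.
P [ L/(AE) + 1/k ] = δ_free → P [ 1425/(1600×106×10³) + 1/(9100) ] = 1.966.
P = 1.966 / 0.0001183 = 16620 N.
σ = P/A = 16620/1600 = 10.39 MPa.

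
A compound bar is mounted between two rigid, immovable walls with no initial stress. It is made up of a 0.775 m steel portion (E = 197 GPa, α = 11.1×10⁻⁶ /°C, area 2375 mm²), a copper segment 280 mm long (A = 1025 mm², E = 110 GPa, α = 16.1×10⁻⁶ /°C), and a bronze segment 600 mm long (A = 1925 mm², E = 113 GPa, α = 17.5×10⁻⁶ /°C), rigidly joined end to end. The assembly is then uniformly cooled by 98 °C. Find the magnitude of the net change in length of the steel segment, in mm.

|ΔL| ≈ 0.287 mm

If the supports were absent, the total length change would be Σ αᵢΔT Lᵢ = 11.1×10⁻⁶×98×775 + 16.1×10⁻⁶×98×280 + 17.5×10⁻⁶×98×600 = 2.314 mm.
The walls prevent any net length change, so an axial force P (same in every segment) develops. Compatibility: P · Σ Lᵢ/(AᵢEᵢ) = δ_free.
The series flexibility is Σ Lᵢ/(AᵢEᵢ) = 775/(2375×197×10³) + 280/(1025×110×10³) + 600/(1925×113×10³) = 6.898×10⁻⁶ mm/N.
Hence P = δ_free / Σ(L/AE) = 2.314/6.898×10⁻⁶ = 335.4 kN (tensile).
For the steel segment, free thermal change = 11.1×10⁻⁶×98×775 = 0.843 mm and elastic change from P = 335400×775/(2375×197×10³) = 0.5556 mm; these oppose, so the net change is 0.287 mm (segment shortens).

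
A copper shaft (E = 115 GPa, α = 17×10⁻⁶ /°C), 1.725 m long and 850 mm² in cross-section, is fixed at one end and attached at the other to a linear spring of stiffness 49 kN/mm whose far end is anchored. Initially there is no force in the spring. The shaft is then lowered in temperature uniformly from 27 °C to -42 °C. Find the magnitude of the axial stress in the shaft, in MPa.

σ ≈ 62.6 MPa (tensile)

If the spring were absent the shaft would shorten by αΔT L = 17×10⁻⁶ × 69 × 1725 = 2.023 mm.
With a force P in the spring, the elastic change of the shaft is PL/(AE) and that of the spring is P/k; compatibility requires their sum to equal δ_free.
P [ L/(AE) + 1/k ] = δ_free → P [ 1725/(850×115×10³) + 1/(49×10³) ] = 2.023.
P = 2.023 / 3.806×10⁻⁵ = 53170 N.
σ = P/A = 53170/850 = 62.55 MPa.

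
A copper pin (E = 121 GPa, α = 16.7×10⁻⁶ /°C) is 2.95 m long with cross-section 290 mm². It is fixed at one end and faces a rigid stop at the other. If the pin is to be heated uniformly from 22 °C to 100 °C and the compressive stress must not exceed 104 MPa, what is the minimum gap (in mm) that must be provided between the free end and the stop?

With no wall the pin would lengthen by αΔT L = 16.7×10⁻⁶ × 78 × 2950 = 3.843 mm.
A stress of 104 MPa corresponds to the wall pushing the pin back by σL/E = 104×2950/(121×10³) = 2.536 mm.
The gap must absorb the remainder: g_min = 3.843 − 2.536 = 1.307 mm.

g ≈ 1.31 mm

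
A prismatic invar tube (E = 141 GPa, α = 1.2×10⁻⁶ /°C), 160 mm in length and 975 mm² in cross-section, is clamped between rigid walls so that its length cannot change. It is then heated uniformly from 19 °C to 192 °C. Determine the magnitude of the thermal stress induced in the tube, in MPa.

Because both ends are immovable the net strain is zero, and the suppressed thermal strain is αΔT = 1.2×10⁻⁶ × 173 = 207.6×10⁻⁶.
Hence σ = E·αΔT = 141×10³ × 207.6×10⁻⁶ = 29.27 MPa, compressive.

σ ≈ 29.3 MPa (compressive)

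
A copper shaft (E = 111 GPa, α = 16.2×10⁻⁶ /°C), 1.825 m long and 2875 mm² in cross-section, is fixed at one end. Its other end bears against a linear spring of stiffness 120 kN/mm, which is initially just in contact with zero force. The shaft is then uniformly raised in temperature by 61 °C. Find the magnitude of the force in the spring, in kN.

Free thermal expansion: δ_free = αΔT L = 16.2×10⁻⁶ × 61 × 1825 = 1.803 mm.
Let P be the compressive force at the spring. The shaft shortens elastically by PL/(AE) and the spring compresses by P/k; together these equal δ_free.
So P = δ_free / [L/(AE) + 1/k] = 1.803 / [ 1825/(2875×111×10³) + 1/(120×10³) ].
P = 1.803 / 1.405×10⁻⁵ = 128300 N.

P ≈ 128 kN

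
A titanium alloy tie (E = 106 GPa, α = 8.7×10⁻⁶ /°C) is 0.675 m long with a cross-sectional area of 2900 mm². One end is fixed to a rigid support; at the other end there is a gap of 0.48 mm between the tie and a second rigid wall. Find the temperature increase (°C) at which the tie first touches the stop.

ΔT ≈ 81.7 °C

Contact occurs when the free expansion equals the gap: αΔT L = 0.48 mm.
So ΔT = g/(αL) = 0.48/(8.7×10⁻⁶ × 675) = 81.74 °C.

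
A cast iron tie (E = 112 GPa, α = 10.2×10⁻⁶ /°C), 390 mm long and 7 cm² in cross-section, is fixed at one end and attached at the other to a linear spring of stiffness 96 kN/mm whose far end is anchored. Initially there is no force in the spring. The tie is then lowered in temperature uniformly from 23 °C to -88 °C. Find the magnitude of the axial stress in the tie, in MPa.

The unrestrained thermal change is αΔT L = 10.2×10⁻⁶ × 111 × 390 = 0.4416 mm.
With a force P in the spring, the elastic change of the tie is PL/(AE) and that of the spring is P/k; compatibility requires their sum to equal δ_free.
P [ L/(AE) + 1/k ] = δ_free → P [ 390/(700×112×10³) + 1/(96×10³) ] = 0.4416.
P = 0.4416 / 1.539×10⁻⁵ = 28690 N.
σ = P/A = 28690/700 = 40.98 MPa.

σ ≈ 41 MPa (tensile)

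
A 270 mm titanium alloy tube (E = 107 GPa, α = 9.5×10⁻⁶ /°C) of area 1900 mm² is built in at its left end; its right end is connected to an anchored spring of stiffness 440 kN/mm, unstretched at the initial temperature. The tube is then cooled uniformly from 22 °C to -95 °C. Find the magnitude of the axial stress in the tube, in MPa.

The unrestrained thermal change is αΔT L = 9.5×10⁻⁶ × 117 × 270 = 0.3001 mm.
Let P be the tensile force in the spring. The tube extends elastically by PL/(AE) and the spring stretches by P/k; together these equal δ_free.
P [ L/(AE) + 1/k ] = δ_free → P [ 270/(1900×107×10³) + 1/(440×10³) ] = 0.3001.
P = 0.3001 / 3.601×10⁻⁶ = 83340 N.
σ = P/A = 83340/1900 = 43.87 MPa.

σ ≈ 43.9 MPa (tensile)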